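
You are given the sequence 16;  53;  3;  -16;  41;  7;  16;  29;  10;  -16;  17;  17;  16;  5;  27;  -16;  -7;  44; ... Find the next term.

Split by position mod 3: positions 1, 4, 7, … form one track, and each other residue class forms its own.
Track A: 16, -16, 16, -16, 16, -16 — alternating ±16.
Track B: 53, 41, 29, 17, 5, -7 — arithmetic with common difference −12.
Track C: 3, 7, 10, 17, 27, 44 — each term equals the sum of the previous two.
The 19th slot belongs to track A; its 7th term is 16.

16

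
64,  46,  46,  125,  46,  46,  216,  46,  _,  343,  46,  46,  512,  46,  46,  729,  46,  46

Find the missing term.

46

Reading positions in blocks of 3 reveals the pattern ABB — 2 tracks woven together.
Track A is 64, 125, 216, 343, 512, 729, which is the cubes 4³, 5³, 6³, ….
Track B is 46, 46, 46, 46, 46, ?, 46, 46, 46, 46, 46, 46, which is the constant sequence 46.
So the missing entry in track B is 46.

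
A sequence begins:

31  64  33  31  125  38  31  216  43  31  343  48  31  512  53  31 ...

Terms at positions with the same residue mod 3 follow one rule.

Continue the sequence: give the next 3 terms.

729, 58, 31

Split by position mod 3 into 3 tracks.
Track A is 31, 31, 31, 31, 31, 31, which is always 31.
Track B is 64, 125, 216, 343, 512, which is the cubes 4³, 5³, 6³, ….
Track C is 33, 38, 43, 48, 53, which is adding 5 each time.
Position 17 falls in track B as its term 6, giving 729.
The 18th slot belongs to track C; its 6th term is 58.
Position 19 falls in track A as its term 7, giving 31.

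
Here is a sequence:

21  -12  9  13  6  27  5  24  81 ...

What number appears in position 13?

Split by position mod 3: positions 1, 4, 7, … form one track, and each other residue class forms its own.
Track A = 21, 13, 5: subtracting 8 each time.
Track B = -12, 6, 24: arithmetic with common difference +18.
Track C = 9, 27, 81: powers of 3.
Position 13 falls in track A as its term 5, giving -11.

-11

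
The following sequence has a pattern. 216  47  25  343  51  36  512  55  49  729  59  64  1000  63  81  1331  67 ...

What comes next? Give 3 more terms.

Split by position mod 3: positions 1, 4, 7, … form one track, and each other residue class forms its own.
Stream A: 216, 343, 512, 729, 1000, 1331. Consecutive cubes n³ from n = 6.
Stream B: 47, 51, 55, 59, 63, 67. Arithmetic, step +4.
Stream C: 25, 36, 49, 64, 81. Consecutive squares n² from n = 5.
Position 18 → stream C, term 6 = 100.
Position 19 falls in stream A as its term 7, giving 1728.
Position 20 → stream B, term 7 = 71.

100, 1728, 71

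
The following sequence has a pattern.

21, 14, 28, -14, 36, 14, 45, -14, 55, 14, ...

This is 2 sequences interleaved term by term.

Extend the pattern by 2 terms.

Positions 1, 3, 5, … form one subsequence and positions 2, 4, 6, … form another.
Track A: 21, 28, 36, 45, 55 (triangular numbers n(n+1)/2 for n = 6, 7, …).
Track B: 14, -14, 14, -14, 14 (alternating ±14).
The 11th slot belongs to track A; its 6th term is 66.
Term 12 comes from track B (its 6th entry): -14.

66, -14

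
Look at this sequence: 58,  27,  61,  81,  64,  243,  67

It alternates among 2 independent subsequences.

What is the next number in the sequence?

Split by position mod 2 into 2 tracks.
Track A is 58, 61, 64, 67, which is arithmetic with common difference +3.
Track B is 27, 81, 243, which is successive powers of 3.
Term 8 comes from track B (its 4th entry): 729.

729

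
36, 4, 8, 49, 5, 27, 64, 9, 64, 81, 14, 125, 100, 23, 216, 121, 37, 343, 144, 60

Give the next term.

512

Taking every 3rd term gives 3 separate tracks.
Track A is 36, 49, 64, 81, 100, 121, 144, which is consecutive squares n² from n = 6.
Track B is 4, 5, 9, 14, 23, 37, 60, which is each term equals the sum of the previous two.
Track C is 8, 27, 64, 125, 216, 343, which is perfect cubes starting at 2³.
The 21st slot belongs to track C; its 7th term is 512.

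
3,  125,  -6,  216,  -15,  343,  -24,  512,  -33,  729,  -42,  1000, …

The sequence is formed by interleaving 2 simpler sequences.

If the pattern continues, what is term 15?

The terms cycle through 2 interleaved subsequences.
Track A = 3, -6, -15, -24, -33, -42: linear: a_n = 12 − 9·n.
Track B = 125, 216, 343, 512, 729, 1000: perfect cubes starting at 5³.
Position 15 → track A, term 8 = -60.

-60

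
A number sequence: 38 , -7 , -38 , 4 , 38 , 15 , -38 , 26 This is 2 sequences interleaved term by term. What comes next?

The terms cycle through 2 interleaved subsequences.
Subsequence A: 38, -38, 38, -38 (the oscillation 38·(−1)^(n+1)).
Subsequence B: -7, 4, 15, 26 (linear: a_n = -18 + 11·n).
Position 9 → subsequence A, term 5 = 38.

38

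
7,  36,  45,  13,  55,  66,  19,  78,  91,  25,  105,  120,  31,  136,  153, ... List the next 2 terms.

Reading positions in blocks of 3 reveals the pattern ABB — 2 tracks woven together.
Subsequence A: 7, 13, 19, 25, 31. Adding 6 each time.
Subsequence B: 36, 45, 55, 66, 78, 91, 105, 120, 136, 153. Triangular numbers n(n+1)/2 for n = 8, 9, ….
The 16th slot belongs to subsequence A; its 6th term is 37.
Position 17 → subsequence B, term 11 = 171.

37, 171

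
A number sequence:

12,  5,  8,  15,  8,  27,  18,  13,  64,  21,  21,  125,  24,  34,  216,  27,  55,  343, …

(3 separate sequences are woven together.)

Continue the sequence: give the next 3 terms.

30, 89, 512

Split by position mod 3: positions 1, 4, 7, … form one track, and each other residue class forms its own.
Track A: 12, 15, 18, 21, 24, 27. Arithmetic with common difference +3.
Track B: 5, 8, 13, 21, 34, 55. Fibonacci-style (each term is the sum of the two before it).
Track C: 8, 27, 64, 125, 216, 343. The cubes 2³, 3³, 4³, ….
Position 19 falls in track A as its term 7, giving 30.
Position 20 falls in track B as its term 7, giving 89.
Term 21 comes from track C (its 7th entry): 512.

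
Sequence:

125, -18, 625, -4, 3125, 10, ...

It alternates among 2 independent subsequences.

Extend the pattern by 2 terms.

Split by position mod 2 into 2 tracks.
Stream A is 125, 625, 3125, which is powers of 5.
Stream B is -18, -4, 10, which is arithmetic with common difference +14.
The 7th slot belongs to stream A; its 4th term is 15625.
Term 8 comes from stream B (its 4th entry): 24.

15625, 24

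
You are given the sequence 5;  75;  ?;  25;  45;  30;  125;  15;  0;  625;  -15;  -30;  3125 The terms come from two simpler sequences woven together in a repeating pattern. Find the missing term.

60

Positions follow the repeating pattern ABB; grouping by letter gives 2 tracks.
Stream A: 5, 25, 125, 625, 3125. Successive powers of 5.
Stream B: 75, ?, 45, 30, 15, 0, -15, -30. Arithmetic with common difference −15.
Stream B's pattern makes the blank 60.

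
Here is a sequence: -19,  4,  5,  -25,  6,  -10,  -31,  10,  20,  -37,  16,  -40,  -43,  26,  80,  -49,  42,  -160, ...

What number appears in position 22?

Read the sequence 3 terms at a time; column i is its own pattern.
Subsequence A: -19, -25, -31, -37, -43, -49 (subtracting 6 each time).
Subsequence B: 4, 6, 10, 16, 26, 42 (each term equals the sum of the previous two).
Subsequence C: 5, -10, 20, -40, 80, -160 (a geometric progression (common ratio -2)).
Term 22 comes from subsequence A (its 8th entry): -61.

-61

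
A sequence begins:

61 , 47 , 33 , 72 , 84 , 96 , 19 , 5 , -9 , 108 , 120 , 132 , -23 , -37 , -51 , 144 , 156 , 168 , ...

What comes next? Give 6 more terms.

Positions follow the repeating pattern AAABBB; grouping by letter gives 2 tracks.
Track A: 61, 47, 33, 19, 5, -9, -23, -37, -51. Arithmetic with common difference −14.
Track B: 72, 84, 96, 108, 120, 132, 144, 156, 168. Linear: a_n = 60 + 12·n.
Position 19 falls in track A as its term 10, giving -65.
The 20th slot belongs to track A; its 11th term is -79.
Position 21 → track A, term 12 = -93.
Position 22 falls in track B as its term 10, giving 180.
Position 23 falls in track B as its term 11, giving 192.
Term 24 comes from track B (its 12th entry): 204.

-65, -79, -93, 180, 192, 204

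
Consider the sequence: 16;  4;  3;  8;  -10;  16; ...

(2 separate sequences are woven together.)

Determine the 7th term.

The terms cycle through 2 interleaved subsequences.
Stream A = 16, 3, -10: linear: a_n = 29 − 13·n.
Stream B = 4, 8, 16: successive powers of 2.
Term 7 comes from stream A (its 4th entry): -23.

-23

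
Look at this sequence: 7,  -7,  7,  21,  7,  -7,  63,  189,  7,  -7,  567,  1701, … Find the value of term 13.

The slot pattern repeats as AABB (period 4), so there are 2 interleaved tracks.
Track A: 7, -7, 7, -7, 7, -7 (the oscillation 7·(−1)^(n+1)).
Track B: 7, 21, 63, 189, 567, 1701 (geometric with ratio 3).
Position 13 → track A, term 7 = 7.

7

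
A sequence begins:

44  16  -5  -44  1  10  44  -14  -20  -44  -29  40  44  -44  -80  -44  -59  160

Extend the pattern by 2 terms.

44, -74

Split by position mod 3 into 3 tracks.
Track A is 44, -44, 44, -44, 44, -44, which is the oscillation 44·(−1)^(n+1).
Track B is 16, 1, -14, -29, -44, -59, which is arithmetic with common difference −15.
Track C is -5, 10, -20, 40, -80, 160, which is multiplying by -2 each time.
The 19th slot belongs to track A; its 7th term is 44.
Position 20 → track B, term 7 = -74.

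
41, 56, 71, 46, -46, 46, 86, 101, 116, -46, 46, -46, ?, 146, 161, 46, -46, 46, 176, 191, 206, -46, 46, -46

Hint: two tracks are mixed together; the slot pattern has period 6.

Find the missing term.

Reading positions in blocks of 6 reveals the pattern AAABBB — 2 tracks woven together.
Stream A: 41, 56, 71, 86, 101, 116, ?, 146, 161, 176, 191, 206. Arithmetic with common difference +15.
Stream B: 46, -46, 46, -46, 46, -46, 46, -46, 46, -46, 46, -46. Alternating ±46.
Stream A's pattern makes the blank 131.

131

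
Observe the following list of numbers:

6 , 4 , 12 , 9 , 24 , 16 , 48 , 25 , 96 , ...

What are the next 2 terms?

Positions 1, 3, 5, … form one subsequence and positions 2, 4, 6, … form another.
Subsequence A: 6, 12, 24, 48, 96. Geometric with ratio 2.
Subsequence B: 4, 9, 16, 25. Perfect squares starting at 2².
Position 10 → subsequence B, term 5 = 36.
Position 11 falls in subsequence A as its term 6, giving 192.

36, 192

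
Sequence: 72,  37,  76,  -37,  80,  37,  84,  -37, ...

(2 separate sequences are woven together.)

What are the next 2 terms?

Split by position mod 2 into 2 tracks.
Stream A: 72, 76, 80, 84. Arithmetic with common difference +4.
Stream B: 37, -37, 37, -37. Alternating ±37.
The 9th slot belongs to stream A; its 5th term is 88.
Term 10 comes from stream B (its 5th entry): 37.

88, 37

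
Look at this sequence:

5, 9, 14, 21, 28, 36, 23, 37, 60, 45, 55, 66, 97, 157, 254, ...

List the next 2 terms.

78, 91

Reading positions in blocks of 6 reveals the pattern AAABBB — 2 tracks woven together.
Subsequence A: 5, 9, 14, 23, 37, 60, 97, 157, 254 (a Fibonacci-like recurrence a_n = a_{n-1} + a_{n-2}).
Subsequence B: 21, 28, 36, 45, 55, 66 (triangular numbers n(n+1)/2 for n = 6, 7, …).
Term 16 comes from subsequence B (its 7th entry): 78.
Term 17 comes from subsequence B (its 8th entry): 91.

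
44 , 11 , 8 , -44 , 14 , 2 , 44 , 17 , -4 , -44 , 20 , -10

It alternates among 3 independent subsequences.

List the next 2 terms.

Split by position mod 3: positions 1, 4, 7, … form one track, and each other residue class forms its own.
Stream A: 44, -44, 44, -44. Alternating ±44.
Stream B: 11, 14, 17, 20. Arithmetic, step +3.
Stream C: 8, 2, -4, -10. Arithmetic, step −6.
Term 13 comes from stream A (its 5th entry): 44.
The 14th slot belongs to stream B; its 5th term is 23.

44, 23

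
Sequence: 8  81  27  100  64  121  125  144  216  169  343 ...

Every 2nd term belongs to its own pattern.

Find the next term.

Taking every 2nd term gives 2 separate tracks.
Stream A: 8, 27, 64, 125, 216, 343 (perfect cubes starting at 2³).
Stream B: 81, 100, 121, 144, 169 (the squares 9², 10², 11², …).
The 12th slot belongs to stream B; its 6th term is 196.

196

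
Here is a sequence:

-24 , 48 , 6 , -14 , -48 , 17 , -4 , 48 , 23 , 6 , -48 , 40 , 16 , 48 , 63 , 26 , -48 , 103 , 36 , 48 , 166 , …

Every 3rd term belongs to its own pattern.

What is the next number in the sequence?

46

Taking every 3rd term gives 3 separate tracks.
Track A: -24, -14, -4, 6, 16, 26, 36 — arithmetic, step +10.
Track B: 48, -48, 48, -48, 48, -48, 48 — the oscillation 48·(−1)^(n+1).
Track C: 6, 17, 23, 40, 63, 103, 166 — a Fibonacci-like recurrence a_n = a_{n-1} + a_{n-2}.
The 22nd slot belongs to track A; its 8th term is 46.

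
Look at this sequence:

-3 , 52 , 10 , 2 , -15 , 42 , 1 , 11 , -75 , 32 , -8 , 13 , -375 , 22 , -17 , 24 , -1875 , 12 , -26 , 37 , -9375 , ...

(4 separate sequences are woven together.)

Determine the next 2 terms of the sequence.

The terms cycle through 4 interleaved subsequences.
Subsequence A = -3, -15, -75, -375, -1875, -9375: a geometric progression (common ratio 5).
Subsequence B = 52, 42, 32, 22, 12: arithmetic, step −10.
Subsequence C = 10, 1, -8, -17, -26: linear: a_n = 19 − 9·n.
Subsequence D = 2, 11, 13, 24, 37: a Fibonacci-like recurrence a_n = a_{n-1} + a_{n-2}.
The 22nd slot belongs to subsequence B; its 6th term is 2.
Position 23 → subsequence C, term 6 = -35.

2, -35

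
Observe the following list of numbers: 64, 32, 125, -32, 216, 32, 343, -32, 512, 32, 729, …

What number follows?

Positions 1, 3, 5, … form one subsequence and positions 2, 4, 6, … form another.
Stream A is 64, 125, 216, 343, 512, 729, which is consecutive cubes n³ from n = 4.
Stream B is 32, -32, 32, -32, 32, which is oscillating between 32 and -32.
Term 12 comes from stream B (its 6th entry): -32.

-32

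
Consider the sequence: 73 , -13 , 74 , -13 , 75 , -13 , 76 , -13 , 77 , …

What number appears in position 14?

Split by position mod 2 into 2 tracks.
Subsequence A: 73, 74, 75, 76, 77 — linear: a_n = 72 + n.
Subsequence B: -13, -13, -13, -13 — constant -13.
Position 14 → subsequence B, term 7 = -13.

-13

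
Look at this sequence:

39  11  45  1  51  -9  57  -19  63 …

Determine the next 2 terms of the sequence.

Positions 1, 3, 5, … form one subsequence and positions 2, 4, 6, … form another.
Stream A: 39, 45, 51, 57, 63 (linear: a_n = 33 + 6·n).
Stream B: 11, 1, -9, -19 (subtracting 10 each time).
Position 10 falls in stream B as its term 5, giving -29.
The 11th slot belongs to stream A; its 6th term is 69.

-29, 69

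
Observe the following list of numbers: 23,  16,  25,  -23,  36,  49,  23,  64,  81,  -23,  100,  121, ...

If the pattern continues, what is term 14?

The slot pattern repeats as ABB (period 3), so there are 2 interleaved tracks.
Track A is 23, -23, 23, -23, which is oscillating between 23 and -23.
Track B is 16, 25, 36, 49, 64, 81, 100, 121, which is the squares 4², 5², 6², ….
Position 14 falls in track B as its term 9, giving 144.

144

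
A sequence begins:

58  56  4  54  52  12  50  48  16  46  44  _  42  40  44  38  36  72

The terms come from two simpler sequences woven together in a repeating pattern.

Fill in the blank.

The slot pattern repeats as AAB (period 3), so there are 2 interleaved tracks.
Track A: 58, 56, 54, 52, 50, 48, 46, 44, 42, 40, 38, 36 — subtracting 2 each time.
Track B: 4, 12, 16, ?, 44, 72 — Fibonacci-style (each term is the sum of the two before it).
So the missing entry in track B is 28.

28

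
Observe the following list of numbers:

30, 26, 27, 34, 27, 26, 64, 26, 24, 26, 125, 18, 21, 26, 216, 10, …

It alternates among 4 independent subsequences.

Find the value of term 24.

-6

Split by position mod 4: positions 1, 5, 9, … form one track, and each other residue class forms its own.
Stream A: 30, 27, 24, 21 — subtracting 3 each time.
Stream B: 26, 26, 26, 26 — constant 26.
Stream C: 27, 64, 125, 216 — consecutive cubes n³ from n = 3.
Stream D: 34, 26, 18, 10 — arithmetic with common difference −8.
The 24th slot belongs to stream D; its 6th term is -6.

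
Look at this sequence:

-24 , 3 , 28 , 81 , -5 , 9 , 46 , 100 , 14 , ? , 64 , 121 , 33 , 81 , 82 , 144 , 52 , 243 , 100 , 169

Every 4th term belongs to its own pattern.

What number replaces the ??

27

Split by position mod 4 into 4 tracks.
Track A: -24, -5, 14, 33, 52 (linear: a_n = -43 + 19·n).
Track B: 3, 9, ?, 81, 243 (geometric, ×3 each step).
Track C: 28, 46, 64, 82, 100 (linear: a_n = 10 + 18·n).
Track D: 81, 100, 121, 144, 169 (the squares 9², 10², 11², …).
The gap is track B's term 3; the rule gives 27.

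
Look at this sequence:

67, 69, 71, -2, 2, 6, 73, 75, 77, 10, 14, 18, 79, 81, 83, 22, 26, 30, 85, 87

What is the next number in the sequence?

Reading positions in blocks of 6 reveals the pattern AAABBB — 2 tracks woven together.
Stream A = 67, 69, 71, 73, 75, 77, 79, 81, 83, 85, 87: arithmetic with common difference +2.
Stream B = -2, 2, 6, 10, 14, 18, 22, 26, 30: arithmetic, step +4.
The 21st slot belongs to stream A; its 12th term is 89.

89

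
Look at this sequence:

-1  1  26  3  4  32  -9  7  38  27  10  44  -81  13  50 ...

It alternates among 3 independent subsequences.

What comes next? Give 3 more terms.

243, 16, 56

Split by position mod 3 into 3 tracks.
Track A is -1, 3, -9, 27, -81, which is geometric, ×-3 each step.
Track B is 1, 4, 7, 10, 13, which is linear: a_n = -2 + 3·n.
Track C is 26, 32, 38, 44, 50, which is adding 6 each time.
The 16th slot belongs to track A; its 6th term is 243.
The 17th slot belongs to track B; its 6th term is 16.
Position 18 → track C, term 6 = 56.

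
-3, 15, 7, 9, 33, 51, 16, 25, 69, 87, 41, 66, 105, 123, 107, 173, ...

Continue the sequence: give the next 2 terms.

The slot pattern repeats as AABB (period 4), so there are 2 interleaved tracks.
Track A = -3, 15, 33, 51, 69, 87, 105, 123: linear: a_n = -21 + 18·n.
Track B = 7, 9, 16, 25, 41, 66, 107, 173: Fibonacci-style (each term is the sum of the two before it).
Term 17 comes from track A (its 9th entry): 141.
Term 18 comes from track A (its 10th entry): 159.

141, 159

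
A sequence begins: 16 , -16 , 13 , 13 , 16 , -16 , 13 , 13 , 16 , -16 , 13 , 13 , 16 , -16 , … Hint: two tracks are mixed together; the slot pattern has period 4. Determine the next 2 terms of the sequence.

The slot pattern repeats as AABB (period 4), so there are 2 interleaved tracks.
Track A is 16, -16, 16, -16, 16, -16, 16, -16, which is the oscillation 16·(−1)^(n+1).
Track B is 13, 13, 13, 13, 13, 13, which is the constant sequence 13.
Position 15 → track B, term 7 = 13.
The 16th slot belongs to track B; its 8th term is 13.

13, 13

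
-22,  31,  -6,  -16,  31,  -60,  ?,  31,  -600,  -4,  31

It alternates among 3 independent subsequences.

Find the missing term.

-10

Split by position mod 3 into 3 tracks.
Stream A = -22, -16, ?, -4: adding 6 each time.
Stream B = 31, 31, 31, 31: the constant sequence 31.
Stream C = -6, -60, -600: geometric, ×10 each step.
The gap is stream A's term 3; the rule gives -10.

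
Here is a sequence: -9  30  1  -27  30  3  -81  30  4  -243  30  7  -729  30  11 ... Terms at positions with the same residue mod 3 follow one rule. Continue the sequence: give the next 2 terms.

Split by position mod 3: positions 1, 4, 7, … form one track, and each other residue class forms its own.
Track A is -9, -27, -81, -243, -729, which is geometric, ×3 each step.
Track B is 30, 30, 30, 30, 30, which is the constant sequence 30.
Track C is 1, 3, 4, 7, 11, which is each term equals the sum of the previous two.
Position 16 → track A, term 6 = -2187.
The 17th slot belongs to track B; its 6th term is 30.

-2187, 30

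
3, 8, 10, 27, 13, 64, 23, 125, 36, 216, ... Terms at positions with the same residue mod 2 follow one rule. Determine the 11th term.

Taking every 2nd term gives 2 separate tracks.
Track A: 3, 10, 13, 23, 36 (Fibonacci-style (each term is the sum of the two before it)).
Track B: 8, 27, 64, 125, 216 (the cubes 2³, 3³, 4³, …).
Position 11 falls in track A as its term 6, giving 59.

59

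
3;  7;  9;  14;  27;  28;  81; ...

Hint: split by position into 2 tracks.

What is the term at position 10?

112

Odd-indexed and even-indexed terms follow separate rules.
Subsequence A is 3, 9, 27, 81, which is powers 3^1, 3^2, 3^3, ….
Subsequence B is 7, 14, 28, which is geometric with ratio 2.
Term 10 comes from subsequence B (its 5th entry): 112.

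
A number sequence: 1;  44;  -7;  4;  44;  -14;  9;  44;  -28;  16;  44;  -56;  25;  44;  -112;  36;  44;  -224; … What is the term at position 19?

Taking every 3rd term gives 3 separate tracks.
Track A = 1, 4, 9, 16, 25, 36: consecutive squares n² from n = 1.
Track B = 44, 44, 44, 44, 44, 44: the constant sequence 44.
Track C = -7, -14, -28, -56, -112, -224: a geometric progression (common ratio 2).
Term 19 comes from track A (its 7th entry): 49.

49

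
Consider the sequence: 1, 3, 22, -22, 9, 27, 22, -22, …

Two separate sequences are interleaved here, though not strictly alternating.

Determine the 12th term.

-22

Reading positions in blocks of 4 reveals the pattern AABB — 2 tracks woven together.
Track A = 1, 3, 9, 27: successive powers of 3.
Track B = 22, -22, 22, -22: the oscillation 22·(−1)^(n+1).
The 12th slot belongs to track B; its 6th term is -22.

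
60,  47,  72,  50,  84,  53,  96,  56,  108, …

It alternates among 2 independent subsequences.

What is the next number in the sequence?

59

Split by position mod 2 into 2 tracks.
Track A is 60, 72, 84, 96, 108, which is arithmetic with common difference +12.
Track B is 47, 50, 53, 56, which is linear: a_n = 44 + 3·n.
Position 10 → track B, term 5 = 59.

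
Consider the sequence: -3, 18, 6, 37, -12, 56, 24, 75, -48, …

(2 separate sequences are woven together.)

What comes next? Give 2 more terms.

Split by position mod 2 into 2 tracks.
Subsequence A: -3, 6, -12, 24, -48. Geometric with ratio -2.
Subsequence B: 18, 37, 56, 75. Linear: a_n = -1 + 19·n.
Position 10 falls in subsequence B as its term 5, giving 94.
Position 11 falls in subsequence A as its term 6, giving 96.

94, 96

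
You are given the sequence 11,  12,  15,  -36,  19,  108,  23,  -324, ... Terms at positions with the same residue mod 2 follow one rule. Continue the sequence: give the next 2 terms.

27, 972

Positions 1, 3, 5, … form one subsequence and positions 2, 4, 6, … form another.
Subsequence A = 11, 15, 19, 23: adding 4 each time.
Subsequence B = 12, -36, 108, -324: multiplying by -3 each time.
The 9th slot belongs to subsequence A; its 5th term is 27.
Position 10 falls in subsequence B as its term 5, giving 972.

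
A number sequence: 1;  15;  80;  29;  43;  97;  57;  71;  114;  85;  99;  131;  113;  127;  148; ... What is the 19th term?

169

The slot pattern repeats as AAB (period 3), so there are 2 interleaved tracks.
Stream A: 1, 15, 29, 43, 57, 71, 85, 99, 113, 127. Linear: a_n = -13 + 14·n.
Stream B: 80, 97, 114, 131, 148. Arithmetic, step +17.
Term 19 comes from stream A (its 13th entry): 169.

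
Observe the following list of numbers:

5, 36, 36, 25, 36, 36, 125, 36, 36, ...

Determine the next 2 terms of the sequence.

Reading positions in blocks of 3 reveals the pattern ABB — 2 tracks woven together.
Stream A: 5, 25, 125 (geometric with ratio 5).
Stream B: 36, 36, 36, 36, 36, 36 (always 36).
The 10th slot belongs to stream A; its 4th term is 625.
The 11th slot belongs to stream B; its 7th term is 36.

625, 36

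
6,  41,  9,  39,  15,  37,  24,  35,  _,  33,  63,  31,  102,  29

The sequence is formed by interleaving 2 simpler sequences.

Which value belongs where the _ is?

Positions 1, 3, 5, … form one subsequence and positions 2, 4, 6, … form another.
Track A = 6, 9, 15, 24, ?, 63, 102: each term equals the sum of the previous two.
Track B = 41, 39, 37, 35, 33, 31, 29: subtracting 2 each time.
The gap is track A's term 5; the rule gives 39.

39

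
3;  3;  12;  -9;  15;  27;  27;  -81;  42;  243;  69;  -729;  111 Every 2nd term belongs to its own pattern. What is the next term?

2187

Split by position mod 2 into 2 tracks.
Subsequence A: 3, 12, 15, 27, 42, 69, 111 (Fibonacci-style (each term is the sum of the two before it)).
Subsequence B: 3, -9, 27, -81, 243, -729 (a geometric progression (common ratio -3)).
The 14th slot belongs to subsequence B; its 7th term is 2187.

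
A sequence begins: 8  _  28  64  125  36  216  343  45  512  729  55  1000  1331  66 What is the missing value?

Positions follow the repeating pattern AAB; grouping by letter gives 2 tracks.
Subsequence A: 8, ?, 64, 125, 216, 343, 512, 729, 1000, 1331. The cubes 2³, 3³, 4³, ….
Subsequence B: 28, 36, 45, 55, 66. Triangular numbers starting at T_7.
Subsequence A's pattern makes the blank 27.

27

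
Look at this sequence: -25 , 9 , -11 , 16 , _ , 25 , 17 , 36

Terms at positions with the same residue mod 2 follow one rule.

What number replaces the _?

Odd-indexed and even-indexed terms follow separate rules.
Stream A is -25, -11, ?, 17, which is arithmetic with common difference +14.
Stream B is 9, 16, 25, 36, which is the squares 3², 4², 5², ….
So the missing entry in stream A is 3.

3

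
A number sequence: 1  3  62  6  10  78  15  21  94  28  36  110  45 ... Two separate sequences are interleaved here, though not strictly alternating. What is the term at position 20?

Positions follow the repeating pattern AAB; grouping by letter gives 2 tracks.
Stream A: 1, 3, 6, 10, 15, 21, 28, 36, 45 (triangular numbers starting at T_1).
Stream B: 62, 78, 94, 110 (arithmetic with common difference +16).
Position 20 falls in stream A as its term 14, giving 105.

105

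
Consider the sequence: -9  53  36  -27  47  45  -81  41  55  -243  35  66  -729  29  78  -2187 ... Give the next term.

23

Split by position mod 3: positions 1, 4, 7, … form one track, and each other residue class forms its own.
Track A: -9, -27, -81, -243, -729, -2187 — multiplying by 3 each time.
Track B: 53, 47, 41, 35, 29 — subtracting 6 each time.
Track C: 36, 45, 55, 66, 78 — triangular numbers n(n+1)/2 for n = 8, 9, ….
The 17th slot belongs to track B; its 6th term is 23.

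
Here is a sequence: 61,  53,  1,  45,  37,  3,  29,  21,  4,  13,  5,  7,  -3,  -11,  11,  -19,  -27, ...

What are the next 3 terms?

Reading positions in blocks of 3 reveals the pattern AAB — 2 tracks woven together.
Subsequence A: 61, 53, 45, 37, 29, 21, 13, 5, -3, -11, -19, -27 (arithmetic with common difference −8).
Subsequence B: 1, 3, 4, 7, 11 (each term equals the sum of the previous two).
Term 18 comes from subsequence B (its 6th entry): 18.
The 19th slot belongs to subsequence A; its 13th term is -35.
Position 20 falls in subsequence A as its term 14, giving -43.

18, -35, -43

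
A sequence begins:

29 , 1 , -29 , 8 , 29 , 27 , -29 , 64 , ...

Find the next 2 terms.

The terms cycle through 2 interleaved subsequences.
Subsequence A: 29, -29, 29, -29 — the oscillation 29·(−1)^(n+1).
Subsequence B: 1, 8, 27, 64 — perfect cubes starting at 1³.
Position 9 falls in subsequence A as its term 5, giving 29.
The 10th slot belongs to subsequence B; its 5th term is 125.

29, 125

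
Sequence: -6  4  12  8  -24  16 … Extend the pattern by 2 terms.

Odd-indexed and even-indexed terms follow separate rules.
Track A: -6, 12, -24. Geometric, ×-2 each step.
Track B: 4, 8, 16. Powers of 2.
The 7th slot belongs to track A; its 4th term is 48.
The 8th slot belongs to track B; its 4th term is 32.

48, 32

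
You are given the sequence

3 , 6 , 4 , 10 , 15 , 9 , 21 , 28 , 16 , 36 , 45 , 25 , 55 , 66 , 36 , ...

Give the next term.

Positions follow the repeating pattern AAB; grouping by letter gives 2 tracks.
Subsequence A: 3, 6, 10, 15, 21, 28, 36, 45, 55, 66. Triangular numbers n(n+1)/2 for n = 2, 3, ….
Subsequence B: 4, 9, 16, 25, 36. Perfect squares starting at 2².
The 16th slot belongs to subsequence A; its 11th term is 78.

78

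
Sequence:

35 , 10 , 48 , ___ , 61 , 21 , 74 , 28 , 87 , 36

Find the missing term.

15

Taking every 2nd term gives 2 separate tracks.
Subsequence A: 35, 48, 61, 74, 87 — linear: a_n = 22 + 13·n.
Subsequence B: 10, ?, 21, 28, 36 — the triangular numbers T_4, T_5, ….
Subsequence B's pattern makes the blank 15.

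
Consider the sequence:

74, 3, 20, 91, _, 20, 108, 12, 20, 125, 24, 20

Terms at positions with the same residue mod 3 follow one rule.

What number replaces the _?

6

Split by position mod 3: positions 1, 4, 7, … form one track, and each other residue class forms its own.
Track A: 74, 91, 108, 125 (adding 17 each time).
Track B: 3, ?, 12, 24 (a geometric progression (common ratio 2)).
Track C: 20, 20, 20, 20 (always 20).
Track B's pattern makes the blank 6.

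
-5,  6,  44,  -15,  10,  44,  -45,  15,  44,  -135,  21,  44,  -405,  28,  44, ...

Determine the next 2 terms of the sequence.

-1215, 36

Split by position mod 3 into 3 tracks.
Track A = -5, -15, -45, -135, -405: multiplying by 3 each time.
Track B = 6, 10, 15, 21, 28: triangular numbers n(n+1)/2 for n = 3, 4, ….
Track C = 44, 44, 44, 44, 44: always 44.
Term 16 comes from track A (its 6th entry): -1215.
The 17th slot belongs to track B; its 6th term is 36.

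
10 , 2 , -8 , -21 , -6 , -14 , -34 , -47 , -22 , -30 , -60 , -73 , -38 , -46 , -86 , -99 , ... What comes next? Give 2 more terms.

Positions follow the repeating pattern AABB; grouping by letter gives 2 tracks.
Subsequence A is 10, 2, -6, -14, -22, -30, -38, -46, which is arithmetic, step −8.
Subsequence B is -8, -21, -34, -47, -60, -73, -86, -99, which is linear: a_n = 5 − 13·n.
The 17th slot belongs to subsequence A; its 9th term is -54.
Term 18 comes from subsequence A (its 10th entry): -62.

-54, -62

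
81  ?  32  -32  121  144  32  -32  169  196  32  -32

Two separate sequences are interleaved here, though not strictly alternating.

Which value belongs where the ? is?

Positions follow the repeating pattern AABB; grouping by letter gives 2 tracks.
Stream A: 81, ?, 121, 144, 169, 196 — consecutive squares n² from n = 9.
Stream B: 32, -32, 32, -32, 32, -32 — oscillating between 32 and -32.
Filling stream A at index 2 by its rule yields 100.

100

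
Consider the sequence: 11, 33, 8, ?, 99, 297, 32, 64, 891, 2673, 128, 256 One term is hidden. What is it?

Positions follow the repeating pattern AABB; grouping by letter gives 2 tracks.
Track A is 11, 33, 99, 297, 891, 2673, which is a geometric progression (common ratio 3).
Track B is 8, ?, 32, 64, 128, 256, which is powers 2^3, 2^4, 2^5, ….
The gap is track B's term 2; the rule gives 16.

16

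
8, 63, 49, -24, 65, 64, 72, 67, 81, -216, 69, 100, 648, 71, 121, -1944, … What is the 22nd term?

Taking every 3rd term gives 3 separate tracks.
Track A: 8, -24, 72, -216, 648, -1944 — multiplying by -3 each time.
Track B: 63, 65, 67, 69, 71 — adding 2 each time.
Track C: 49, 64, 81, 100, 121 — perfect squares starting at 7².
The 22nd slot belongs to track A; its 8th term is -17496.

-17496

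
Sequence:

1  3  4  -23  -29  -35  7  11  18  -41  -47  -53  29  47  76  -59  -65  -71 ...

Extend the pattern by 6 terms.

Positions follow the repeating pattern AAABBB; grouping by letter gives 2 tracks.
Track A: 1, 3, 4, 7, 11, 18, 29, 47, 76 (each term equals the sum of the previous two).
Track B: -23, -29, -35, -41, -47, -53, -59, -65, -71 (arithmetic, step −6).
Position 19 → track A, term 10 = 123.
Position 20 falls in track A as its term 11, giving 199.
Position 21 falls in track A as its term 12, giving 322.
Position 22 → track B, term 10 = -77.
The 23rd slot belongs to track B; its 11th term is -83.
Term 24 comes from track B (its 12th entry): -89.

123, 199, 322, -77, -83, -89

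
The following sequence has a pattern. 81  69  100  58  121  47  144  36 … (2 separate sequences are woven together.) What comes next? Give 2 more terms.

Odd-indexed and even-indexed terms follow separate rules.
Track A is 81, 100, 121, 144, which is the squares 9², 10², 11², ….
Track B is 69, 58, 47, 36, which is arithmetic with common difference −11.
The 9th slot belongs to track A; its 5th term is 169.
The 10th slot belongs to track B; its 5th term is 25.

169, 25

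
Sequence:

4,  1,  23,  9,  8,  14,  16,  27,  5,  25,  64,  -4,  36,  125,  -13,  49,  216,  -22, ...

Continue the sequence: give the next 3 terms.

64, 343, -31

Taking every 3rd term gives 3 separate tracks.
Track A: 4, 9, 16, 25, 36, 49. Perfect squares starting at 2².
Track B: 1, 8, 27, 64, 125, 216. The cubes 1³, 2³, 3³, ….
Track C: 23, 14, 5, -4, -13, -22. Arithmetic with common difference −9.
Term 19 comes from track A (its 7th entry): 64.
Term 20 comes from track B (its 7th entry): 343.
Term 21 comes from track C (its 7th entry): -31.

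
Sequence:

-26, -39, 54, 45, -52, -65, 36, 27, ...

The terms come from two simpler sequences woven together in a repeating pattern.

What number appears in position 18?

The slot pattern repeats as AABB (period 4), so there are 2 interleaved tracks.
Subsequence A = -26, -39, -52, -65: arithmetic, step −13.
Subsequence B = 54, 45, 36, 27: arithmetic, step −9.
The 18th slot belongs to subsequence A; its 10th term is -143.

-143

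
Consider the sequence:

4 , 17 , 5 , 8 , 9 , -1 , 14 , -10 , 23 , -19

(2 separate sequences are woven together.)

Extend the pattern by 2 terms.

Taking every 2nd term gives 2 separate tracks.
Track A: 4, 5, 9, 14, 23. A Fibonacci-like recurrence a_n = a_{n-1} + a_{n-2}.
Track B: 17, 8, -1, -10, -19. Arithmetic with common difference −9.
Term 11 comes from track A (its 6th entry): 37.
Position 12 → track B, term 6 = -28.

37, -28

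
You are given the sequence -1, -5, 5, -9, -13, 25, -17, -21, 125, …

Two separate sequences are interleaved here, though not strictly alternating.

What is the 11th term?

-29

Positions follow the repeating pattern AAB; grouping by letter gives 2 tracks.
Subsequence A is -1, -5, -9, -13, -17, -21, which is linear: a_n = 3 − 4·n.
Subsequence B is 5, 25, 125, which is powers 5^1, 5^2, 5^3, ….
Term 11 comes from subsequence A (its 8th entry): -29.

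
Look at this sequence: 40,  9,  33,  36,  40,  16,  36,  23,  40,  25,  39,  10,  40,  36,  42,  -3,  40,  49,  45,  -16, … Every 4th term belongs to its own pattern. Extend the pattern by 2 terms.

40, 64

Read the sequence 4 terms at a time; column i is its own pattern.
Subsequence A: 40, 40, 40, 40, 40 (constant 40).
Subsequence B: 9, 16, 25, 36, 49 (consecutive squares n² from n = 3).
Subsequence C: 33, 36, 39, 42, 45 (arithmetic with common difference +3).
Subsequence D: 36, 23, 10, -3, -16 (linear: a_n = 49 − 13·n).
Position 21 falls in subsequence A as its term 6, giving 40.
Position 22 falls in subsequence B as its term 6, giving 64.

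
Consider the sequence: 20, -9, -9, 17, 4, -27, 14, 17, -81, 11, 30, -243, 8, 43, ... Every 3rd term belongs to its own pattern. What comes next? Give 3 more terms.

-729, 5, 56

Split by position mod 3 into 3 tracks.
Track A: 20, 17, 14, 11, 8 — linear: a_n = 23 − 3·n.
Track B: -9, 4, 17, 30, 43 — adding 13 each time.
Track C: -9, -27, -81, -243 — geometric, ×3 each step.
Position 15 → track C, term 5 = -729.
Position 16 falls in track A as its term 6, giving 5.
Term 17 comes from track B (its 6th entry): 56.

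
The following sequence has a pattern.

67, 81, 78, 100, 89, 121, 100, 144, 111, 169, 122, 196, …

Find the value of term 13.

133

Taking every 2nd term gives 2 separate tracks.
Track A: 67, 78, 89, 100, 111, 122. Arithmetic with common difference +11.
Track B: 81, 100, 121, 144, 169, 196. The squares 9², 10², 11², ….
Position 13 falls in track A as its term 7, giving 133.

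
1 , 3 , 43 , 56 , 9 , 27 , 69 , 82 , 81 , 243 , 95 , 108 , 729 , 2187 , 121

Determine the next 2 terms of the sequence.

134, 6561

Positions follow the repeating pattern AABB; grouping by letter gives 2 tracks.
Track A: 1, 3, 9, 27, 81, 243, 729, 2187 (powers 3^0, 3^1, 3^2, …).
Track B: 43, 56, 69, 82, 95, 108, 121 (adding 13 each time).
The 16th slot belongs to track B; its 8th term is 134.
The 17th slot belongs to track A; its 9th term is 6561.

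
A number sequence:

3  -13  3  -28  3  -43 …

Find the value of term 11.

Split by position mod 2 into 2 tracks.
Stream A: 3, 3, 3. The constant sequence 3.
Stream B: -13, -28, -43. Arithmetic with common difference −15.
Position 11 falls in stream A as its term 6, giving 3.

3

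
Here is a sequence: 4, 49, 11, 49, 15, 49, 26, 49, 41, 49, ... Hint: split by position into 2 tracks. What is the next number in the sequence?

67

Positions 1, 3, 5, … form one subsequence and positions 2, 4, 6, … form another.
Stream A is 4, 11, 15, 26, 41, which is a Fibonacci-like recurrence a_n = a_{n-1} + a_{n-2}.
Stream B is 49, 49, 49, 49, 49, which is constant 49.
Term 11 comes from stream A (its 6th entry): 67.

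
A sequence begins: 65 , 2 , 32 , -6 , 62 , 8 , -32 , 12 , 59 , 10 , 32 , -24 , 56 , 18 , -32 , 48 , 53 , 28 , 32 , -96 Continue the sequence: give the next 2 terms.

50, 46

Split by position mod 4: positions 1, 5, 9, … form one track, and each other residue class forms its own.
Stream A is 65, 62, 59, 56, 53, which is subtracting 3 each time.
Stream B is 2, 8, 10, 18, 28, which is each term equals the sum of the previous two.
Stream C is 32, -32, 32, -32, 32, which is alternating ±32.
Stream D is -6, 12, -24, 48, -96, which is geometric with ratio -2.
Term 21 comes from stream A (its 6th entry): 50.
The 22nd slot belongs to stream B; its 6th term is 46.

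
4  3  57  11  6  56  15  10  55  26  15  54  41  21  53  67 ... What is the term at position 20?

Read the sequence 3 terms at a time; column i is its own pattern.
Stream A: 4, 11, 15, 26, 41, 67 (each term equals the sum of the previous two).
Stream B: 3, 6, 10, 15, 21 (triangular numbers n(n+1)/2 for n = 2, 3, …).
Stream C: 57, 56, 55, 54, 53 (linear: a_n = 58 − n).
The 20th slot belongs to stream B; its 7th term is 36.

36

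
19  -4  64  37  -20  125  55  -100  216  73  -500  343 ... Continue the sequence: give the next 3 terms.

91, -2500, 512

The terms cycle through 3 interleaved subsequences.
Track A is 19, 37, 55, 73, which is adding 18 each time.
Track B is -4, -20, -100, -500, which is geometric with ratio 5.
Track C is 64, 125, 216, 343, which is the cubes 4³, 5³, 6³, ….
The 13th slot belongs to track A; its 5th term is 91.
Position 14 → track B, term 5 = -2500.
Position 15 falls in track C as its term 5, giving 512.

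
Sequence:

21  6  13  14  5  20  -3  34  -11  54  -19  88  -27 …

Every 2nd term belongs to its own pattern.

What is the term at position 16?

230

Odd-indexed and even-indexed terms follow separate rules.
Stream A: 21, 13, 5, -3, -11, -19, -27 (arithmetic, step −8).
Stream B: 6, 14, 20, 34, 54, 88 (Fibonacci-style (each term is the sum of the two before it)).
Position 16 falls in stream B as its term 8, giving 230.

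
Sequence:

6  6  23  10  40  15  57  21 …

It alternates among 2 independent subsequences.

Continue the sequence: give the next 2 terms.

74, 28

Taking every 2nd term gives 2 separate tracks.
Track A: 6, 23, 40, 57 — arithmetic, step +17.
Track B: 6, 10, 15, 21 — triangular numbers starting at T_3.
Position 9 → track A, term 5 = 74.
Position 10 → track B, term 5 = 28.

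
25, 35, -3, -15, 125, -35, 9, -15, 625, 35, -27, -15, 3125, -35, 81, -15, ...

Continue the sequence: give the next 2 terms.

Read the sequence 4 terms at a time; column i is its own pattern.
Track A: 25, 125, 625, 3125. Powers 5^2, 5^3, 5^4, ….
Track B: 35, -35, 35, -35. Alternating ±35.
Track C: -3, 9, -27, 81. A geometric progression (common ratio -3).
Track D: -15, -15, -15, -15. Constant -15.
The 17th slot belongs to track A; its 5th term is 15625.
Position 18 → track B, term 5 = 35.

15625, 35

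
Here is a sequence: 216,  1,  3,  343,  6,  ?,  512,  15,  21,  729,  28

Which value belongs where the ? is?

The slot pattern repeats as ABB (period 3), so there are 2 interleaved tracks.
Track A = 216, 343, 512, 729: consecutive cubes n³ from n = 6.
Track B = 1, 3, 6, ?, 15, 21, 28: triangular numbers n(n+1)/2 for n = 1, 2, ….
The gap is track B's term 4; the rule gives 10.

10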